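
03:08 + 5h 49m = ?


08:57

Start: 188 minutes from midnight
Add: 349 minutes
Total: 537 minutes
Hours: 537 ÷ 60 = 8 remainder 57


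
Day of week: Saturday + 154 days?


Start: Saturday (index 5)
(5 + 154) mod 7
= 159 mod 7
= 5
Index 5 → Saturday

Saturday


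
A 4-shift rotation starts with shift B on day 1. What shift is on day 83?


Shifts: A, B, C, D
Start: B (index 1)
Day 83: (1 + 83 - 1) mod 4
= 83 mod 4
= 3
Index 3 → shift D

Shift D


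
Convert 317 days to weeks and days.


45 weeks 2 days

Weeks: 317 ÷ 7 = 45 remainder 2


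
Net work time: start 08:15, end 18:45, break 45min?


9h 45m (585 minutes)

Total time = (18×60+45) - (8×60+15)
= 1125 - 495 = 630 min
Minus break: 630 - 45 = 585 min
= 9h 45m


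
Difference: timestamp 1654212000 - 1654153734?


58266 seconds (16.2 hours / 0.67 days)

Difference = 1654212000 - 1654153734 = 58266 seconds
In hours: 58266 / 3600 ≈ 16.2
In days: 58266 / 86400 ≈ 0.67


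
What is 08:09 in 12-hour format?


Hour: 8
8 < 12 → AM

8:09 AM


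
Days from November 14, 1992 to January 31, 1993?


From November 14, 1992 to January 31, 1993
Rest of November 1992: 30 - 14 = 16
Full months: December 31
Days into January 1993: 31
Total = 16 + 31 + 31 = 78 days

78 days


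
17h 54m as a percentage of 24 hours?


Total minutes: 17×60 + 54 = 1074
Day = 24×60 = 1440 minutes
Fraction = 1074/1440 ≈ 0.7458
As a percentage: 1074/1440 × 100 ≈ 74.58%

0.7458 (74.58%)


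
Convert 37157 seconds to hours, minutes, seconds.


10h 19m 17s

Hours: 37157 ÷ 3600 = 10 remainder 1157
Minutes: 1157 ÷ 60 = 19 remainder 17
Seconds: 17


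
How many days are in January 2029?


31 days

Month: January (month 1)
January has 31 days


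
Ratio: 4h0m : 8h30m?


Duration 1: 240 minutes
Duration 2: 510 minutes
Ratio = 240:510
GCD = 30
Simplified = 8:17
As a decimal: 8/17 ≈ 0.47

8:17 (0.47)


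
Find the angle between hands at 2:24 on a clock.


72.0°

Hour hand = 2×30 + 24×0.5 = 72.0°
Minute hand = 24×6 = 144°
Difference = |72.0 - 144| = 72.0°


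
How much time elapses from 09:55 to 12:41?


2h 46m

End time in minutes: 12×60 + 41 = 761
Start time in minutes: 9×60 + 55 = 595
Difference = 761 - 595 = 166 minutes
= 2 hours 46 minutes


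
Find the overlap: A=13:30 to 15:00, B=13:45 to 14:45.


60 minutes

Meeting A: 810-900 (in minutes from midnight)
Meeting B: 825-885
Overlap start = max(810, 825) = 825
Overlap end = min(900, 885) = 885
Overlap = max(0, 885 - 825) = 60 min


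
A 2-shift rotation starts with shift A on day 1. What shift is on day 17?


Shifts: A, B
Start: A (index 0)
Day 17: (0 + 17 - 1) mod 2
= 16 mod 2
= 0
Index 0 → shift A

Shift A


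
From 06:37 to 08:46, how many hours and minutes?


End time in minutes: 8×60 + 46 = 526
Start time in minutes: 6×60 + 37 = 397
Difference = 526 - 397 = 129 minutes
= 2 hours 9 minutes

2h 9m


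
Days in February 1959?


Month: February (month 2)
February: 28 or 29 (leap year)
1959 leap year? No

28 days


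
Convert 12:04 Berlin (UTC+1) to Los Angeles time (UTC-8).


Time difference = UTC-8 - UTC+1 = -9 hours
New hour = (12 -9) mod 24
= 3 mod 24 = 3
Minutes unchanged → 03:04

03:04


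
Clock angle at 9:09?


139.5°

Hour hand = 9×30 + 9×0.5 = 274.5°
Minute hand = 9×6 = 54°
Difference = |274.5 - 54| = 220.5°
Since > 180°: 360 - 220.5 = 139.5°


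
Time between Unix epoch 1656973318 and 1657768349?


Difference = 1657768349 - 1656973318 = 795031 seconds
In hours: 795031 / 3600 ≈ 220.8
In days: 795031 / 86400 ≈ 9.20

795031 seconds (220.8 hours / 9.20 days)


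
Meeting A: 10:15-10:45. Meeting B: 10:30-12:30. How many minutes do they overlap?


Meeting A: 615-645 (in minutes from midnight)
Meeting B: 630-750
Overlap start = max(615, 630) = 630
Overlap end = min(645, 750) = 645
Overlap = max(0, 645 - 630) = 15 min

15 minutes


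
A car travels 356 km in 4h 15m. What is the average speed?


Distance: 356 km
Time: 4h 15m = 255 min = 255/60 = 17/4 hours
Speed = 356 ÷ (17/4) = 356 × 4 / 17 = 1424/17 ≈ 83.8 km/h

83.8 km/h


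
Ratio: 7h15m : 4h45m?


29:19 (1.53)

Duration 1: 435 minutes
Duration 2: 285 minutes
Ratio = 435:285
GCD = 15
Simplified = 29:19
As a decimal: 29/19 ≈ 1.53


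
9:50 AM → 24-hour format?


Input: 9:50 AM
AM hour stays: 9

09:50


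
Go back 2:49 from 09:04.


Start: 544 minutes from midnight
Subtract: 169 minutes
Remaining: 544 - 169 = 375
Hours: 6, Minutes: 15

06:15


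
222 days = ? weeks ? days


Weeks: 222 ÷ 7 = 31 remainder 5

31 weeks 5 days


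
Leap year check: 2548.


Rules: divisible by 4 AND (not by 100 OR by 400)
2548 ÷ 4 = 637 exactly → divisible by 4
2548 ÷ 100 = 25 remainder 48 → not divisible by 100
Divisible by 4 but not by 100 → leap year

Yes


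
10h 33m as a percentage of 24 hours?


0.4396 (43.96%)

Total minutes: 10×60 + 33 = 633
Day = 24×60 = 1440 minutes
Fraction = 633/1440 ≈ 0.4396
As a percentage: 633/1440 × 100 ≈ 43.96%


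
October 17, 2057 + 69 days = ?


December 25, 2057

Start: October 17, 2057
Add 69 days
October 17 → November 1: 31 - 17 + 1 = 15 days (69 - 15 = 54 left)
November 1 → December 1: 30 - 1 + 1 = 30 days (54 - 30 = 24 left)
December 1 + 24 = December 25, 2057


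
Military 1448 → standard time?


2:48 PM

Hour: 14
14 - 12 = 2 → PM


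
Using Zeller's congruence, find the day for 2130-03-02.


Zeller's congruence:
q=2, m=3, k=30, j=21
h = (2 + ⌊13×4/5⌋ + 30 + ⌊30/4⌋ + ⌊21/4⌋ - 2×21) mod 7
= (2 + 10 + 30 + 7 + 5 - 42) mod 7
= 12 mod 7 = 5
h=5 → Thursday

Thursday


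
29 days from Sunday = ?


Start: Sunday (index 6)
(6 + 29) mod 7
= 35 mod 7
= 0
Index 0 → Monday

Monday


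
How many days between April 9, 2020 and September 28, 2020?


From April 9, 2020 to September 28, 2020
Rest of April 2020: 30 - 9 = 21
Full months: May 31, June 30, July 31, August 31
Days into September 2020: 28
Total = 21 + 31 + 30 + 31 + 31 + 28 = 172 days

172 days


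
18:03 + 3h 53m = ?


Start: 1083 minutes from midnight
Add: 233 minutes
Total: 1316 minutes
Hours: 1316 ÷ 60 = 21 remainder 56

21:56


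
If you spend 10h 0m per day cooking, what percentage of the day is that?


Time: 600 minutes
Day: 1440 minutes
Percentage = (600/1440) × 100 ≈ 41.7%

41.7%


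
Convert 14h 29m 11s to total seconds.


52151 seconds

Hours: 14 × 3600 = 50400
Minutes: 29 × 60 = 1740
Seconds: 11
Total = 50400 + 1740 + 11 = 52151


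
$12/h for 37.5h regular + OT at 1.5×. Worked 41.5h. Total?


Regular: 37.5h × $12 = $450.00
Overtime: 41.5 - 37.5 = 4.0h
OT pay: 4.0h × $12 × 1.5 = $72.00
Total = $450.00 + $72.00 = $522.00

$522.00


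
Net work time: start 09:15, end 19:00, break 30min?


9h 15m (555 minutes)

Total time = (19×60+0) - (9×60+15)
= 1140 - 555 = 585 min
Minus break: 585 - 30 = 555 min
= 9h 15m


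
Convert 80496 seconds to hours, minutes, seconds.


Hours: 80496 ÷ 3600 = 22 remainder 1296
Minutes: 1296 ÷ 60 = 21 remainder 36
Seconds: 36

22h 21m 36s


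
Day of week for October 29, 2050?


Zeller's congruence:
q=29, m=10, k=50, j=20
h = (29 + ⌊13×11/5⌋ + 50 + ⌊50/4⌋ + ⌊20/4⌋ - 2×20) mod 7
= (29 + 28 + 50 + 12 + 5 - 40) mod 7
= 84 mod 7 = 0
h=0 → Saturday

Saturday


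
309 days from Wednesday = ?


Start: Wednesday (index 2)
(2 + 309) mod 7
= 311 mod 7
= 3
Index 3 → Thursday

Thursday


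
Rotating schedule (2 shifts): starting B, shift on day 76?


Shifts: A, B
Start: B (index 1)
Day 76: (1 + 76 - 1) mod 2
= 76 mod 2
= 0
Index 0 → shift A

Shift A


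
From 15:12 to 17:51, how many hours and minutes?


End time in minutes: 17×60 + 51 = 1071
Start time in minutes: 15×60 + 12 = 912
Difference = 1071 - 912 = 159 minutes
= 2 hours 39 minutes

2h 39m


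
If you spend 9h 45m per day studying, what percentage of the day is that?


Time: 585 minutes
Day: 1440 minutes
Percentage = (585/1440) × 100 ≈ 40.6%

40.6%


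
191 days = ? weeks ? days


27 weeks 2 days

Weeks: 191 ÷ 7 = 27 remainder 2


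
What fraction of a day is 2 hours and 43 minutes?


0.1132 (11.32%)

Total minutes: 2×60 + 43 = 163
Day = 24×60 = 1440 minutes
Fraction = 163/1440 ≈ 0.1132
As a percentage: 163/1440 × 100 ≈ 11.32%


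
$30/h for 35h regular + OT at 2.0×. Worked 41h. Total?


$1410.00

Regular: 35h × $30 = $1050.00
Overtime: 41 - 35 = 6h
OT pay: 6h × $30 × 2.0 = $360.00
Total = $1050.00 + $360.00 = $1410.00


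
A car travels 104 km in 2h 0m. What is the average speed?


Distance: 104 km
Time: 2 hours
Speed = 104 / 2 = 52.0 km/h

52.0 km/h


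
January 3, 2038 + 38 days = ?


Start: January 3, 2038
Add 38 days
January 3 → February 1: 31 - 3 + 1 = 29 days (38 - 29 = 9 left)
February 1 + 9 = February 10, 2038

February 10, 2038


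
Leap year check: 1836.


Rules: divisible by 4 AND (not by 100 OR by 400)
1836 ÷ 4 = 459 exactly → divisible by 4
1836 ÷ 100 = 18 remainder 36 → not divisible by 100
Divisible by 4 but not by 100 → leap year

Yes


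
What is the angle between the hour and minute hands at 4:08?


76.0°

Hour hand = 4×30 + 8×0.5 = 124.0°
Minute hand = 8×6 = 48°
Difference = |124.0 - 48| = 76.0°


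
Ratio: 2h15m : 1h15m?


9:5 (1.80)

Duration 1: 135 minutes
Duration 2: 75 minutes
Ratio = 135:75
GCD = 15
Simplified = 9:5
As a decimal: 9/5 = 1.80


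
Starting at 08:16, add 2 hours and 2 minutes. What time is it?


Start: 496 minutes from midnight
Add: 122 minutes
Total: 618 minutes
Hours: 618 ÷ 60 = 10 remainder 18

10:18


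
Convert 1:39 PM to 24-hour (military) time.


13:39

Input: 1:39 PM
PM: 1 + 12 = 13


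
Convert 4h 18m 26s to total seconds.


Hours: 4 × 3600 = 14400
Minutes: 18 × 60 = 1080
Seconds: 26
Total = 14400 + 1080 + 26 = 15506

15506 seconds


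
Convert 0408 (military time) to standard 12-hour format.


4:08 AM

Hour: 4
4 < 12 → AM


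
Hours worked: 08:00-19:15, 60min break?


10h 15m (615 minutes)

Total time = (19×60+15) - (8×60+0)
= 1155 - 480 = 675 min
Minus break: 675 - 60 = 615 min
= 10h 15m


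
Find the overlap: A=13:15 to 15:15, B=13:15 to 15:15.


120 minutes

Meeting A: 795-915 (in minutes from midnight)
Meeting B: 795-915
Overlap start = max(795, 795) = 795
Overlap end = min(915, 915) = 915
Overlap = max(0, 915 - 795) = 120 min


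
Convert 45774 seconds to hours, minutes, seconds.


Hours: 45774 ÷ 3600 = 12 remainder 2574
Minutes: 2574 ÷ 60 = 42 remainder 54
Seconds: 54

12h 42m 54s


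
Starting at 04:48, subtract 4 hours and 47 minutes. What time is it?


00:01

Start: 288 minutes from midnight
Subtract: 287 minutes
Remaining: 288 - 287 = 1
Hours: 0, Minutes: 1


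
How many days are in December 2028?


Month: December (month 12)
December has 31 days

31 days


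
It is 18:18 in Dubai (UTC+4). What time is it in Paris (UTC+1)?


Time difference = UTC+1 - UTC+4 = -3 hours
New hour = (18 -3) mod 24
= 15 mod 24 = 15
Minutes unchanged → 15:18

15:18


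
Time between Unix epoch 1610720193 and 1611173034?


Difference = 1611173034 - 1610720193 = 452841 seconds
In hours: 452841 / 3600 ≈ 125.8
In days: 452841 / 86400 ≈ 5.24

452841 seconds (125.8 hours / 5.24 days)


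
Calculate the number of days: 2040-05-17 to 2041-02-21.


From May 17, 2040 to February 21, 2041
Rest of May 2040: 31 - 17 = 14
Full months: June 30, July 31, August 31, September 30, October 31, November 30, December 31, January 31
Days into February 2041: 21
Total = 14 + 30 + 31 + 31 + 30 + 31 + 30 + 31 + 31 + 21 = 280 days

280 days


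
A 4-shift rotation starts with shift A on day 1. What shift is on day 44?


Shifts: A, B, C, D
Start: A (index 0)
Day 44: (0 + 44 - 1) mod 4
= 43 mod 4
= 3
Index 3 → shift D

Shift D


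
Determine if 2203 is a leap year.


No

Rules: divisible by 4 AND (not by 100 OR by 400)
2203 ÷ 4 = 550 remainder 3 → not divisible by 4
Not divisible by 4 → not a leap year


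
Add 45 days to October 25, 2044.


Start: October 25, 2044
Add 45 days
October 25 → November 1: 31 - 25 + 1 = 7 days (45 - 7 = 38 left)
November 1 → December 1: 30 - 1 + 1 = 30 days (38 - 30 = 8 left)
December 1 + 8 = December 9, 2044

December 9, 2044


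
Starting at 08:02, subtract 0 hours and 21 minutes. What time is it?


Start: 482 minutes from midnight
Subtract: 21 minutes
Remaining: 482 - 21 = 461
Hours: 7, Minutes: 41

07:41


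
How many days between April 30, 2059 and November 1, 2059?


From April 30, 2059 to November 1, 2059
Rest of April 2059: 30 - 30 = 0
Full months: May 31, June 30, July 31, August 31, September 30, October 31
Days into November 2059: 1
Total = 0 + 31 + 30 + 31 + 31 + 30 + 31 + 1 = 185 days

185 days


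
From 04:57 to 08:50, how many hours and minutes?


End time in minutes: 8×60 + 50 = 530
Start time in minutes: 4×60 + 57 = 297
Difference = 530 - 297 = 233 minutes
= 3 hours 53 minutes

3h 53m


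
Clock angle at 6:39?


Hour hand = 6×30 + 39×0.5 = 199.5°
Minute hand = 39×6 = 234°
Difference = |199.5 - 234| = 34.5°

34.5°


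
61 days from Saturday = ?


Start: Saturday (index 5)
(5 + 61) mod 7
= 66 mod 7
= 3
Index 3 → Thursday

Thursday


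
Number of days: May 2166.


31 days

Month: May (month 5)
May has 31 days


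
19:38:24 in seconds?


70704 seconds

Hours: 19 × 3600 = 68400
Minutes: 38 × 60 = 2280
Seconds: 24
Total = 68400 + 2280 + 24 = 70704


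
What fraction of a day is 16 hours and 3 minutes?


0.6688 (66.88%)

Total minutes: 16×60 + 3 = 963
Day = 24×60 = 1440 minutes
Fraction = 963/1440 ≈ 0.6688
As a percentage: 963/1440 × 100 ≈ 66.88%


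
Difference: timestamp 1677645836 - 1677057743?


588093 seconds (163.4 hours / 6.81 days)

Difference = 1677645836 - 1677057743 = 588093 seconds
In hours: 588093 / 3600 ≈ 163.4
In days: 588093 / 86400 ≈ 6.81


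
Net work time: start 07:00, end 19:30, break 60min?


Total time = (19×60+30) - (7×60+0)
= 1170 - 420 = 750 min
Minus break: 750 - 60 = 690 min
= 11h 30m

11h 30m (690 minutes)


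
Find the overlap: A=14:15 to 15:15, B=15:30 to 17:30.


Meeting A: 855-915 (in minutes from midnight)
Meeting B: 930-1050
Overlap start = max(855, 930) = 930
Overlap end = min(915, 1050) = 915
Overlap = max(0, 915 - 930) = 0 min

0 minutes


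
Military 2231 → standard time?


Hour: 22
22 - 12 = 10 → PM

10:31 PM


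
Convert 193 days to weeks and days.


Weeks: 193 ÷ 7 = 27 remainder 4

27 weeks 4 days


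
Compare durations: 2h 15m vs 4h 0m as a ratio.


9:16 (0.56)

Duration 1: 135 minutes
Duration 2: 240 minutes
Ratio = 135:240
GCD = 15
Simplified = 9:16
As a decimal: 9/16 ≈ 0.56


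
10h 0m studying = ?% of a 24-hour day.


Time: 600 minutes
Day: 1440 minutes
Percentage = (600/1440) × 100 ≈ 41.7%

41.7%


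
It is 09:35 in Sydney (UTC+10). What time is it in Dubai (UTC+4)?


Time difference = UTC+4 - UTC+10 = -6 hours
New hour = (9 -6) mod 24
= 3 mod 24 = 3
Minutes unchanged → 03:35

03:35


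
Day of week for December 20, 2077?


Monday

Zeller's congruence:
q=20, m=12, k=77, j=20
h = (20 + ⌊13×13/5⌋ + 77 + ⌊77/4⌋ + ⌊20/4⌋ - 2×20) mod 7
= (20 + 33 + 77 + 19 + 5 - 40) mod 7
= 114 mod 7 = 2
h=2 → Monday


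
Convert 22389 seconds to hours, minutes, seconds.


6h 13m 9s

Hours: 22389 ÷ 3600 = 6 remainder 789
Minutes: 789 ÷ 60 = 13 remainder 9
Seconds: 9


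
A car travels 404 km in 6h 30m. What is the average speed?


Distance: 404 km
Time: 6h 30m = 390 min = 390/60 = 13/2 hours
Speed = 404 ÷ (13/2) = 404 × 2 / 13 = 808/13 ≈ 62.2 km/h

62.2 km/h


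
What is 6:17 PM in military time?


Input: 6:17 PM
PM: 6 + 12 = 18

18:17


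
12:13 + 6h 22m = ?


18:35

Start: 733 minutes from midnight
Add: 382 minutes
Total: 1115 minutes
Hours: 1115 ÷ 60 = 18 remainder 35


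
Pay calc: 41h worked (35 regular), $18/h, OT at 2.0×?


Regular: 35h × $18 = $630.00
Overtime: 41 - 35 = 6h
OT pay: 6h × $18 × 2.0 = $216.00
Total = $630.00 + $216.00 = $846.00

$846.00


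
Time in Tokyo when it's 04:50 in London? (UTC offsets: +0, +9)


13:50

Time difference = UTC+9 - UTC+0 = +9 hours
New hour = (4 + 9) mod 24
= 13 mod 24 = 13
Minutes unchanged → 13:50


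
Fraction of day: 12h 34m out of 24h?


0.5236 (52.36%)

Total minutes: 12×60 + 34 = 754
Day = 24×60 = 1440 minutes
Fraction = 754/1440 ≈ 0.5236
As a percentage: 754/1440 × 100 ≈ 52.36%


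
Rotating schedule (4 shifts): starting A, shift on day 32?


Shift D

Shifts: A, B, C, D
Start: A (index 0)
Day 32: (0 + 32 - 1) mod 4
= 31 mod 4
= 3
Index 3 → shift D


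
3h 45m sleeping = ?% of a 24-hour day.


15.6%

Time: 225 minutes
Day: 1440 minutes
Percentage = (225/1440) × 100 ≈ 15.6%


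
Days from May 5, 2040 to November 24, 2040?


From May 5, 2040 to November 24, 2040
Rest of May 2040: 31 - 5 = 26
Full months: June 30, July 31, August 31, September 30, October 31
Days into November 2040: 24
Total = 26 + 30 + 31 + 31 + 30 + 31 + 24 = 203 days

203 days


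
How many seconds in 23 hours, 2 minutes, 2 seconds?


Hours: 23 × 3600 = 82800
Minutes: 2 × 60 = 120
Seconds: 2
Total = 82800 + 120 + 2 = 82922

82922 seconds


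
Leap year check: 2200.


No

Rules: divisible by 4 AND (not by 100 OR by 400)
2200 ÷ 4 = 550 exactly → divisible by 4
2200 ÷ 100 = 22 exactly → divisible by 100
2200 ÷ 400 = 5 remainder 200 → not divisible by 400
Divisible by 100 but not by 400 → not a leap year


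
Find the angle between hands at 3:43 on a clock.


146.5°

Hour hand = 3×30 + 43×0.5 = 111.5°
Minute hand = 43×6 = 258°
Difference = |111.5 - 258| = 146.5°


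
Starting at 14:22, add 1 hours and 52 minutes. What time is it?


16:14

Start: 862 minutes from midnight
Add: 112 minutes
Total: 974 minutes
Hours: 974 ÷ 60 = 16 remainder 14


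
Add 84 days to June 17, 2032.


September 9, 2032

Start: June 17, 2032
Add 84 days
June 17 → July 1: 30 - 17 + 1 = 14 days (84 - 14 = 70 left)
July 1 → August 1: 31 - 1 + 1 = 31 days (70 - 31 = 39 left)
August 1 → September 1: 31 - 1 + 1 = 31 days (39 - 31 = 8 left)
September 1 + 8 = September 9, 2032


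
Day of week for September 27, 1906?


Thursday

Zeller's congruence:
q=27, m=9, k=6, j=19
h = (27 + ⌊13×10/5⌋ + 6 + ⌊6/4⌋ + ⌊19/4⌋ - 2×19) mod 7
= (27 + 26 + 6 + 1 + 4 - 38) mod 7
= 26 mod 7 = 5
h=5 → Thursday


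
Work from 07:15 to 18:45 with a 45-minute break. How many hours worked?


Total time = (18×60+45) - (7×60+15)
= 1125 - 435 = 690 min
Minus break: 690 - 45 = 645 min
= 10h 45m

10h 45m (645 minutes)


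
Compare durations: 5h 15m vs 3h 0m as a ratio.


7:4 (1.75)

Duration 1: 315 minutes
Duration 2: 180 minutes
Ratio = 315:180
GCD = 45
Simplified = 7:4
As a decimal: 7/4 = 1.75


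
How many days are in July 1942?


Month: July (month 7)
July has 31 days

31 days


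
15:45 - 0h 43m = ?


Start: 945 minutes from midnight
Subtract: 43 minutes
Remaining: 945 - 43 = 902
Hours: 15, Minutes: 2

15:02


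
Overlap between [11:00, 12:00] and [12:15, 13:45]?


0 minutes

Meeting A: 660-720 (in minutes from midnight)
Meeting B: 735-825
Overlap start = max(660, 735) = 735
Overlap end = min(720, 825) = 720
Overlap = max(0, 720 - 735) = 0 min


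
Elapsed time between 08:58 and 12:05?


End time in minutes: 12×60 + 5 = 725
Start time in minutes: 8×60 + 58 = 538
Difference = 725 - 538 = 187 minutes
= 3 hours 7 minutes

3h 7m


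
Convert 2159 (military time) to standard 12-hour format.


9:59 PM

Hour: 21
21 - 12 = 9 → PM


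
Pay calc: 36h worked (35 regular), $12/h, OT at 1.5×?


Regular: 35h × $12 = $420.00
Overtime: 36 - 35 = 1h
OT pay: 1h × $12 × 1.5 = $18.00
Total = $420.00 + $18.00 = $438.00

$438.00


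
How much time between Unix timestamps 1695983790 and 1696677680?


Difference = 1696677680 - 1695983790 = 693890 seconds
In hours: 693890 / 3600 ≈ 192.7
In days: 693890 / 86400 ≈ 8.03

693890 seconds (192.7 hours / 8.03 days)


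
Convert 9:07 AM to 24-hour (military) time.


09:07

Input: 9:07 AM
AM hour stays: 9


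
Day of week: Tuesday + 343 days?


Tuesday

Start: Tuesday (index 1)
(1 + 343) mod 7
= 344 mod 7
= 1
Index 1 → Tuesday


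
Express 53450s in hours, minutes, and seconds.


14h 50m 50s

Hours: 53450 ÷ 3600 = 14 remainder 3050
Minutes: 3050 ÷ 60 = 50 remainder 50
Seconds: 50


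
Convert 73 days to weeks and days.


Weeks: 73 ÷ 7 = 10 remainder 3

10 weeks 3 days


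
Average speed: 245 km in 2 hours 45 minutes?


Distance: 245 km
Time: 2h 45m = 165 min = 165/60 = 11/4 hours
Speed = 245 ÷ (11/4) = 245 × 4 / 11 = 980/11 ≈ 89.1 km/h

89.1 km/h


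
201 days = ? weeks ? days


Weeks: 201 ÷ 7 = 28 remainder 5

28 weeks 5 days


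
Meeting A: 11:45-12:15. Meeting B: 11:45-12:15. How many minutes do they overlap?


Meeting A: 705-735 (in minutes from midnight)
Meeting B: 705-735
Overlap start = max(705, 705) = 705
Overlap end = min(735, 735) = 735
Overlap = max(0, 735 - 705) = 30 min

30 minutes


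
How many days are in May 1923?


31 days

Month: May (month 5)
May has 31 days


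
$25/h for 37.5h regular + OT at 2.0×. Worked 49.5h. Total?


$1537.50

Regular: 37.5h × $25 = $937.50
Overtime: 49.5 - 37.5 = 12.0h
OT pay: 12.0h × $25 × 2.0 = $600.00
Total = $937.50 + $600.00 = $1537.50


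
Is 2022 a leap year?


No

Rules: divisible by 4 AND (not by 100 OR by 400)
2022 ÷ 4 = 505 remainder 2 → not divisible by 4
Not divisible by 4 → not a leap year


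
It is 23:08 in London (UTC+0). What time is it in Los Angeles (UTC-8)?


Time difference = UTC-8 - UTC+0 = -8 hours
New hour = (23 -8) mod 24
= 15 mod 24 = 15
Minutes unchanged → 15:08

15:08


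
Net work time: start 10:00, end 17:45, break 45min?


7h 0m (420 minutes)

Total time = (17×60+45) - (10×60+0)
= 1065 - 600 = 465 min
Minus break: 465 - 45 = 420 min
= 7h 0m


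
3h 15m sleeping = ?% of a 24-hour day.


13.5%

Time: 195 minutes
Day: 1440 minutes
Percentage = (195/1440) × 100 ≈ 13.5%


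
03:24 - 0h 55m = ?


02:29

Start: 204 minutes from midnight
Subtract: 55 minutes
Remaining: 204 - 55 = 149
Hours: 2, Minutes: 29


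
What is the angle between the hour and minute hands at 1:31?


140.5°

Hour hand = 1×30 + 31×0.5 = 45.5°
Minute hand = 31×6 = 186°
Difference = |45.5 - 186| = 140.5°


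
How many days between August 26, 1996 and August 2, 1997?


341 days

From August 26, 1996 to August 2, 1997
Rest of August 1996: 31 - 26 = 5
Full months: September 30, October 31, November 30, December 31, January 31, February 1997 28, March 31, April 30, May 31, June 30, July 31
Days into August 1997: 2
Total = 5 + 30 + 31 + 30 + 31 + 31 + 28 + 31 + 30 + 31 + 30 + 31 + 2 = 341 days


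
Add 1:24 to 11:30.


12:54

Start: 690 minutes from midnight
Add: 84 minutes
Total: 774 minutes
Hours: 774 ÷ 60 = 12 remainder 54


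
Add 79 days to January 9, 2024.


March 28, 2024

Start: January 9, 2024
Add 79 days
January 9 → February 1: 31 - 9 + 1 = 23 days (79 - 23 = 56 left)
February 1 → March 1: 29 - 1 + 1 = 29 days (56 - 29 = 27 left)
March 1 + 27 = March 28, 2024


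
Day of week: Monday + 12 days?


Saturday

Start: Monday (index 0)
(0 + 12) mod 7
= 12 mod 7
= 5
Index 5 → Saturday


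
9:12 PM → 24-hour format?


21:12

Input: 9:12 PM
PM: 9 + 12 = 21


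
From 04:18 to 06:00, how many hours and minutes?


End time in minutes: 6×60 + 0 = 360
Start time in minutes: 4×60 + 18 = 258
Difference = 360 - 258 = 102 minutes
= 1 hours 42 minutes

1h 42m


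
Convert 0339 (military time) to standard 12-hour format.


3:39 AM

Hour: 3
3 < 12 → AM


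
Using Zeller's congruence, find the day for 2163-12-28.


Wednesday

Zeller's congruence:
q=28, m=12, k=63, j=21
h = (28 + ⌊13×13/5⌋ + 63 + ⌊63/4⌋ + ⌊21/4⌋ - 2×21) mod 7
= (28 + 33 + 63 + 15 + 5 - 42) mod 7
= 102 mod 7 = 4
h=4 → Wednesday


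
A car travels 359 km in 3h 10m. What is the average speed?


113.4 km/h

Distance: 359 km
Time: 3h 10m = 190 min = 190/60 = 19/6 hours
Speed = 359 ÷ (19/6) = 359 × 6 / 19 = 2154/19 ≈ 113.4 km/h


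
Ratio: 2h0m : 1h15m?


Duration 1: 120 minutes
Duration 2: 75 minutes
Ratio = 120:75
GCD = 15
Simplified = 8:5
As a decimal: 8/5 = 1.60

8:5 (1.60)


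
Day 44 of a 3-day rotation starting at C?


Shift A

Shifts: A, B, C
Start: C (index 2)
Day 44: (2 + 44 - 1) mod 3
= 45 mod 3
= 0
Index 0 → shift A


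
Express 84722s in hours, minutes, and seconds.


Hours: 84722 ÷ 3600 = 23 remainder 1922
Minutes: 1922 ÷ 60 = 32 remainder 2
Seconds: 2

23h 32m 2s


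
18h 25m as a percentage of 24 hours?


Total minutes: 18×60 + 25 = 1105
Day = 24×60 = 1440 minutes
Fraction = 1105/1440 ≈ 0.7674
As a percentage: 1105/1440 × 100 ≈ 76.74%

0.7674 (76.74%)


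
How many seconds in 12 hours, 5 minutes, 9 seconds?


43509 seconds

Hours: 12 × 3600 = 43200
Minutes: 5 × 60 = 300
Seconds: 9
Total = 43200 + 300 + 9 = 43509


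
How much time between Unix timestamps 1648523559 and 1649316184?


792625 seconds (220.2 hours / 9.17 days)

Difference = 1649316184 - 1648523559 = 792625 seconds
In hours: 792625 / 3600 ≈ 220.2
In days: 792625 / 86400 ≈ 9.17


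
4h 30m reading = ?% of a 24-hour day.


Time: 270 minutes
Day: 1440 minutes
Percentage = (270/1440) × 100 ≈ 18.8%

18.8%


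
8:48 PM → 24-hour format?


20:48

Input: 8:48 PM
PM: 8 + 12 = 20


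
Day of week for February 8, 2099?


Sunday

Zeller's congruence:
q=8, m=14, k=98, j=20
h = (8 + ⌊13×15/5⌋ + 98 + ⌊98/4⌋ + ⌊20/4⌋ - 2×20) mod 7
= (8 + 39 + 98 + 24 + 5 - 40) mod 7
= 134 mod 7 = 1
h=1 → Sunday


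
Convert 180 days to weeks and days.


25 weeks 5 days

Weeks: 180 ÷ 7 = 25 remainder 5


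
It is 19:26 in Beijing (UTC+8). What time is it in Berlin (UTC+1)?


12:26

Time difference = UTC+1 - UTC+8 = -7 hours
New hour = (19 -7) mod 24
= 12 mod 24 = 12
Minutes unchanged → 12:26


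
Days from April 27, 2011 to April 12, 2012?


351 days

From April 27, 2011 to April 12, 2012
Rest of April 2011: 30 - 27 = 3
Full months: May 31, June 30, July 31, August 31, September 30, October 31, November 30, December 31, January 31, February 2012 29, March 31
Days into April 2012: 12
Total = 3 + 31 + 30 + 31 + 31 + 30 + 31 + 30 + 31 + 31 + 29 + 31 + 12 = 351 days


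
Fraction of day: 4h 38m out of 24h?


0.1931 (19.31%)

Total minutes: 4×60 + 38 = 278
Day = 24×60 = 1440 minutes
Fraction = 278/1440 ≈ 0.1931
As a percentage: 278/1440 × 100 ≈ 19.31%


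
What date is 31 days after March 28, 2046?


Start: March 28, 2046
Add 31 days
March 28 → April 1: 31 - 28 + 1 = 4 days (31 - 4 = 27 left)
April 1 + 27 = April 28, 2046

April 28, 2046


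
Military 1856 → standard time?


6:56 PM

Hour: 18
18 - 12 = 6 → PM


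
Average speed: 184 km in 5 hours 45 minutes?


32.0 km/h

Distance: 184 km
Time: 5h 45m = 345 min = 345/60 = 23/4 hours
Speed = 184 ÷ (23/4) = 184 × 4 / 23 = 736/23 = 32.0 km/h


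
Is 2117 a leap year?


No

Rules: divisible by 4 AND (not by 100 OR by 400)
2117 ÷ 4 = 529 remainder 1 → not divisible by 4
Not divisible by 4 → not a leap year


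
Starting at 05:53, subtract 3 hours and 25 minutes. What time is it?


Start: 353 minutes from midnight
Subtract: 205 minutes
Remaining: 353 - 205 = 148
Hours: 2, Minutes: 28

02:28


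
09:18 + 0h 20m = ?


Start: 558 minutes from midnight
Add: 20 minutes
Total: 578 minutes
Hours: 578 ÷ 60 = 9 remainder 38

09:38


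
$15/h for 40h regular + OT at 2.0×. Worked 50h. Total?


$900.00

Regular: 40h × $15 = $600.00
Overtime: 50 - 40 = 10h
OT pay: 10h × $15 × 2.0 = $300.00
Total = $600.00 + $300.00 = $900.00


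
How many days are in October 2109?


31 days

Month: October (month 10)
October has 31 days


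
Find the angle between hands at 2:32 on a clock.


116.0°

Hour hand = 2×30 + 32×0.5 = 76.0°
Minute hand = 32×6 = 192°
Difference = |76.0 - 192| = 116.0°


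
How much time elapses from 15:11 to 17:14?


2h 3m

End time in minutes: 17×60 + 14 = 1034
Start time in minutes: 15×60 + 11 = 911
Difference = 1034 - 911 = 123 minutes
= 2 hours 3 minutes


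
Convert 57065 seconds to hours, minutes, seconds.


Hours: 57065 ÷ 3600 = 15 remainder 3065
Minutes: 3065 ÷ 60 = 51 remainder 5
Seconds: 5

15h 51m 5s


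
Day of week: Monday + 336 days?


Monday

Start: Monday (index 0)
(0 + 336) mod 7
= 336 mod 7
= 0
Index 0 → Monday


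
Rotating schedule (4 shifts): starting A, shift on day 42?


Shifts: A, B, C, D
Start: A (index 0)
Day 42: (0 + 42 - 1) mod 4
= 41 mod 4
= 1
Index 1 → shift B

Shift B


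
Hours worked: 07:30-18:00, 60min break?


Total time = (18×60+0) - (7×60+30)
= 1080 - 450 = 630 min
Minus break: 630 - 60 = 570 min
= 9h 30m

9h 30m (570 minutes)


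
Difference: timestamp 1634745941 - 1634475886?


270055 seconds (75.0 hours / 3.13 days)

Difference = 1634745941 - 1634475886 = 270055 seconds
In hours: 270055 / 3600 ≈ 75.0
In days: 270055 / 86400 ≈ 3.13


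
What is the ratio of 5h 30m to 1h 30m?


Duration 1: 330 minutes
Duration 2: 90 minutes
Ratio = 330:90
GCD = 30
Simplified = 11:3
As a decimal: 11/3 ≈ 3.67

11:3 (3.67)


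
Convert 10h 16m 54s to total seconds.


37014 seconds

Hours: 10 × 3600 = 36000
Minutes: 16 × 60 = 960
Seconds: 54
Total = 36000 + 960 + 54 = 37014


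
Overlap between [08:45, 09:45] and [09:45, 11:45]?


Meeting A: 525-585 (in minutes from midnight)
Meeting B: 585-705
Overlap start = max(525, 585) = 585
Overlap end = min(585, 705) = 585
Overlap = max(0, 585 - 585) = 0 min

0 minutes


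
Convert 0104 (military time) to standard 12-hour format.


Hour: 1
1 < 12 → AM

1:04 AM


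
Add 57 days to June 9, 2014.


August 5, 2014

Start: June 9, 2014
Add 57 days
June 9 → July 1: 30 - 9 + 1 = 22 days (57 - 22 = 35 left)
July 1 → August 1: 31 - 1 + 1 = 31 days (35 - 31 = 4 left)
August 1 + 4 = August 5, 2014


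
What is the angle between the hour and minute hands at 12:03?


Hour hand (12 ≡ 0 on the dial): 0×30 + 3×0.5 = 1.5°
Minute hand = 3×6 = 18°
Difference = |1.5 - 18| = 16.5°

16.5°


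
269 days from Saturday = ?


Tuesday

Start: Saturday (index 5)
(5 + 269) mod 7
= 274 mod 7
= 1
Index 1 → Tuesday


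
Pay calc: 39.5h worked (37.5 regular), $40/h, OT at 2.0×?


$1660.00

Regular: 37.5h × $40 = $1500.00
Overtime: 39.5 - 37.5 = 2.0h
OT pay: 2.0h × $40 × 2.0 = $160.00
Total = $1500.00 + $160.00 = $1660.00


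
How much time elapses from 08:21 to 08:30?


End time in minutes: 8×60 + 30 = 510
Start time in minutes: 8×60 + 21 = 501
Difference = 510 - 501 = 9 minutes
= 0 hours 9 minutes

0h 9m


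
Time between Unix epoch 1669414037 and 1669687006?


272969 seconds (75.8 hours / 3.16 days)

Difference = 1669687006 - 1669414037 = 272969 seconds
In hours: 272969 / 3600 ≈ 75.8
In days: 272969 / 86400 ≈ 3.16


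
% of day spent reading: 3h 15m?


13.5%

Time: 195 minutes
Day: 1440 minutes
Percentage = (195/1440) × 100 ≈ 13.5%


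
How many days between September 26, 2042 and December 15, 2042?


From September 26, 2042 to December 15, 2042
Rest of September 2042: 30 - 26 = 4
Full months: October 31, November 30
Days into December 2042: 15
Total = 4 + 31 + 30 + 15 = 80 days

80 days


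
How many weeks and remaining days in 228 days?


32 weeks 4 days

Weeks: 228 ÷ 7 = 32 remainder 4


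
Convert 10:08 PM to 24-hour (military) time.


Input: 10:08 PM
PM: 10 + 12 = 22

22:08


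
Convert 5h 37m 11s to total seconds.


Hours: 5 × 3600 = 18000
Minutes: 37 × 60 = 2220
Seconds: 11
Total = 18000 + 2220 + 11 = 20231

20231 seconds


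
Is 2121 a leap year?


No

Rules: divisible by 4 AND (not by 100 OR by 400)
2121 ÷ 4 = 530 remainder 1 → not divisible by 4
Not divisible by 4 → not a leap year


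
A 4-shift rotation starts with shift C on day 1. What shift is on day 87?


Shifts: A, B, C, D
Start: C (index 2)
Day 87: (2 + 87 - 1) mod 4
= 88 mod 4
= 0
Index 0 → shift A

Shift A


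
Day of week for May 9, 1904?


Zeller's congruence:
q=9, m=5, k=4, j=19
h = (9 + ⌊13×6/5⌋ + 4 + ⌊4/4⌋ + ⌊19/4⌋ - 2×19) mod 7
= (9 + 15 + 4 + 1 + 4 - 38) mod 7
= -5 mod 7 = 2
h=2 → Monday

Monday


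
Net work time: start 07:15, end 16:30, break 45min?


8h 30m (510 minutes)

Total time = (16×60+30) - (7×60+15)
= 990 - 435 = 555 min
Minus break: 555 - 45 = 510 min
= 8h 30m


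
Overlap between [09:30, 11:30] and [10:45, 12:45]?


Meeting A: 570-690 (in minutes from midnight)
Meeting B: 645-765
Overlap start = max(570, 645) = 645
Overlap end = min(690, 765) = 690
Overlap = max(0, 690 - 645) = 45 min

45 minutes


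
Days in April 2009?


30 days

Month: April (month 4)
April has 30 days


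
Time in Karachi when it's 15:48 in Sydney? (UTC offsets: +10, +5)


Time difference = UTC+5 - UTC+10 = -5 hours
New hour = (15 -5) mod 24
= 10 mod 24 = 10
Minutes unchanged → 10:48

10:48


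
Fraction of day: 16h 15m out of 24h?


Total minutes: 16×60 + 15 = 975
Day = 24×60 = 1440 minutes
Fraction = 975/1440 ≈ 0.6771
As a percentage: 975/1440 × 100 ≈ 67.71%

0.6771 (67.71%)


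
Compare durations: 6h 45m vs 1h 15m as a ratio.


27:5 (5.40)

Duration 1: 405 minutes
Duration 2: 75 minutes
Ratio = 405:75
GCD = 15
Simplified = 27:5
As a decimal: 27/5 = 5.40


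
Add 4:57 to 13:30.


Start: 810 minutes from midnight
Add: 297 minutes
Total: 1107 minutes
Hours: 1107 ÷ 60 = 18 remainder 27

18:27


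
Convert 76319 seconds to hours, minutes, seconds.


Hours: 76319 ÷ 3600 = 21 remainder 719
Minutes: 719 ÷ 60 = 11 remainder 59
Seconds: 59

21h 11m 59s


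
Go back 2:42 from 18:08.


15:26

Start: 1088 minutes from midnight
Subtract: 162 minutes
Remaining: 1088 - 162 = 926
Hours: 15, Minutes: 26


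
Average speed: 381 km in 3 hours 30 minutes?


Distance: 381 km
Time: 3h 30m = 210 min = 210/60 = 7/2 hours
Speed = 381 ÷ (7/2) = 381 × 2 / 7 = 762/7 ≈ 108.9 km/h

108.9 km/h


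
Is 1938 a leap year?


No

Rules: divisible by 4 AND (not by 100 OR by 400)
1938 ÷ 4 = 484 remainder 2 → not divisible by 4
Not divisible by 4 → not a leap year


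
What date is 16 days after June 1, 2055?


June 17, 2055

Start: June 1, 2055
Add 16 days
June 1 + 16 = June 17, 2055


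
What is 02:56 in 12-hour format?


2:56 AM

Hour: 2
2 < 12 → AM


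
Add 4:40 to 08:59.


13:39

Start: 539 minutes from midnight
Add: 280 minutes
Total: 819 minutes
Hours: 819 ÷ 60 = 13 remainder 39


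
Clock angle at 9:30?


105.0°

Hour hand = 9×30 + 30×0.5 = 285.0°
Minute hand = 30×6 = 180°
Difference = |285.0 - 180| = 105.0°


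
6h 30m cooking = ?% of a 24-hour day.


27.1%

Time: 390 minutes
Day: 1440 minutes
Percentage = (390/1440) × 100 ≈ 27.1%


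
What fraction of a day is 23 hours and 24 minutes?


Total minutes: 23×60 + 24 = 1404
Day = 24×60 = 1440 minutes
Fraction = 1404/1440 = 0.9750
As a percentage: 1404/1440 × 100 = 97.50%

0.9750 (97.50%)


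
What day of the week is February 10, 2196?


Wednesday

Zeller's congruence:
q=10, m=14, k=95, j=21
h = (10 + ⌊13×15/5⌋ + 95 + ⌊95/4⌋ + ⌊21/4⌋ - 2×21) mod 7
= (10 + 39 + 95 + 23 + 5 - 42) mod 7
= 130 mod 7 = 4
h=4 → Wednesday


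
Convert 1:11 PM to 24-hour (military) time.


13:11

Input: 1:11 PM
PM: 1 + 12 = 13


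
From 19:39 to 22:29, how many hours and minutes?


End time in minutes: 22×60 + 29 = 1349
Start time in minutes: 19×60 + 39 = 1179
Difference = 1349 - 1179 = 170 minutes
= 2 hours 50 minutes

2h 50m


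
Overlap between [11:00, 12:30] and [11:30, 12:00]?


30 minutes

Meeting A: 660-750 (in minutes from midnight)
Meeting B: 690-720
Overlap start = max(660, 690) = 690
Overlap end = min(750, 720) = 720
Overlap = max(0, 720 - 690) = 30 min


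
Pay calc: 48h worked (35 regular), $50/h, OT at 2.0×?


Regular: 35h × $50 = $1750.00
Overtime: 48 - 35 = 13h
OT pay: 13h × $50 × 2.0 = $1300.00
Total = $1750.00 + $1300.00 = $3050.00

$3050.00


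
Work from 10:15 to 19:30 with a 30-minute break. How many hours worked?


8h 45m (525 minutes)

Total time = (19×60+30) - (10×60+15)
= 1170 - 615 = 555 min
Minus break: 555 - 30 = 525 min
= 8h 45m


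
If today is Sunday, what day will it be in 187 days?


Friday

Start: Sunday (index 6)
(6 + 187) mod 7
= 193 mod 7
= 4
Index 4 → Friday


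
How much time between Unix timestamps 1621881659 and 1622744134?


862475 seconds (239.6 hours / 9.98 days)

Difference = 1622744134 - 1621881659 = 862475 seconds
In hours: 862475 / 3600 ≈ 239.6
In days: 862475 / 86400 ≈ 9.98


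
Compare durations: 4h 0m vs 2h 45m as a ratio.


16:11 (1.45)

Duration 1: 240 minutes
Duration 2: 165 minutes
Ratio = 240:165
GCD = 15
Simplified = 16:11
As a decimal: 16/11 ≈ 1.45


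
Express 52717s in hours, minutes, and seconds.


Hours: 52717 ÷ 3600 = 14 remainder 2317
Minutes: 2317 ÷ 60 = 38 remainder 37
Seconds: 37

14h 38m 37s


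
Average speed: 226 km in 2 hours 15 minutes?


100.4 km/h

Distance: 226 km
Time: 2h 15m = 135 min = 135/60 = 9/4 hours
Speed = 226 ÷ (9/4) = 226 × 4 / 9 = 904/9 ≈ 100.4 km/h


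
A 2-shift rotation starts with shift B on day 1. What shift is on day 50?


Shift A

Shifts: A, B
Start: B (index 1)
Day 50: (1 + 50 - 1) mod 2
= 50 mod 2
= 0
Index 0 → shift A


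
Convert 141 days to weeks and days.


20 weeks 1 days

Weeks: 141 ÷ 7 = 20 remainder 1


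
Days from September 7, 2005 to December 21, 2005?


From September 7, 2005 to December 21, 2005
Rest of September 2005: 30 - 7 = 23
Full months: October 31, November 30
Days into December 2005: 21
Total = 23 + 31 + 30 + 21 = 105 days

105 days


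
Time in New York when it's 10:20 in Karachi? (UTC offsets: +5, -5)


Time difference = UTC-5 - UTC+5 = -10 hours
New hour = (10 -10) mod 24
= 0 mod 24 = 0
Minutes unchanged → 00:20

00:20


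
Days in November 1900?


Month: November (month 11)
November has 30 days

30 days


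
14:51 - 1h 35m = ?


13:16

Start: 891 minutes from midnight
Subtract: 95 minutes
Remaining: 891 - 95 = 796
Hours: 13, Minutes: 16


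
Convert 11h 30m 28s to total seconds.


Hours: 11 × 3600 = 39600
Minutes: 30 × 60 = 1800
Seconds: 28
Total = 39600 + 1800 + 28 = 41428

41428 seconds


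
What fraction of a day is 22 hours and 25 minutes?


Total minutes: 22×60 + 25 = 1345
Day = 24×60 = 1440 minutes
Fraction = 1345/1440 ≈ 0.9340
As a percentage: 1345/1440 × 100 ≈ 93.40%

0.9340 (93.40%)


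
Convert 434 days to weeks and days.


62 weeks 0 days

Weeks: 434 ÷ 7 = 62 remainder 0


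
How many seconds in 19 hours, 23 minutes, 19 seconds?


69799 seconds

Hours: 19 × 3600 = 68400
Minutes: 23 × 60 = 1380
Seconds: 19
Total = 68400 + 1380 + 19 = 69799


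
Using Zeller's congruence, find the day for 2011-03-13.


Zeller's congruence:
q=13, m=3, k=11, j=20
h = (13 + ⌊13×4/5⌋ + 11 + ⌊11/4⌋ + ⌊20/4⌋ - 2×20) mod 7
= (13 + 10 + 11 + 2 + 5 - 40) mod 7
= 1 mod 7 = 1
h=1 → Sunday

Sunday


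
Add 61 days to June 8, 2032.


August 8, 2032

Start: June 8, 2032
Add 61 days
June 8 → July 1: 30 - 8 + 1 = 23 days (61 - 23 = 38 left)
July 1 → August 1: 31 - 1 + 1 = 31 days (38 - 31 = 7 left)
August 1 + 7 = August 8, 2032
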